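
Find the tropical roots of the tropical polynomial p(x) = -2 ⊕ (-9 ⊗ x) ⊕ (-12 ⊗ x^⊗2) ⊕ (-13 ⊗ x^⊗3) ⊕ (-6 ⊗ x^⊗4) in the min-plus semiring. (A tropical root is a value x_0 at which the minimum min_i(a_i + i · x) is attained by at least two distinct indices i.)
Roots: {-7, 1, 3, 7}

Each tropical root is a break point of the lower envelope of the lines y = a_i + i · x (there are 5 lines, with slopes 0, 1, ..., 4). Only the lines that attain the minimum somewhere contribute to roots; other lines are dominated. Here the surviving (envelope) indices are i = 4, i = 3, i = 2, i = 1, i = 0.
Intersections between consecutive envelope lines give the roots: for adjacent envelope indices i < j the intersection is x = (a_i − a_j) / (j − i). Reading off the sorted break points: {-7, 1, 3, 7}.
Verification: at each break x_0, at least two indices attain the minimum of min_i(a_i + i · x_0).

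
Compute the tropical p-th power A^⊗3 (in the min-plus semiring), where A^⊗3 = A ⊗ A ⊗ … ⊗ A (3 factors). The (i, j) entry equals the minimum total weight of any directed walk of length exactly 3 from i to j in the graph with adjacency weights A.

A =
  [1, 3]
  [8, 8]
A^⊗3 =
  [3, 5]
  [10, 12]

Each entry (A^⊗3)_ij equals the minimum over all length-3 walks i = v_0 → v_1 → … → v_3 = j of Σ_t A[v_t][v_{t+1}]. For example, for (i, j) = (0, 1) we minimise over 4 possible intermediate vertex sequences; the minimum is 5, attained along the walk 0 → 0 → 0 → 1.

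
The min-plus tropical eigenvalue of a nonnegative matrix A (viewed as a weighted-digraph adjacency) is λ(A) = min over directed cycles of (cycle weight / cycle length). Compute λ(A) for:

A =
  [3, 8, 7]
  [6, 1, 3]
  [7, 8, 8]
λ(A) = 1

Enumerate directed cycles and compute their means (weight / length). Sample:
  cycle 0 → 0: weight = 3, length = 1, mean = 3/1 ≈ 3.000
  cycle 1 → 1: weight = 1, length = 1, mean = 1/1 ≈ 1.000
  cycle 2 → 2: weight = 8, length = 1, mean = 8/1 ≈ 8.000
  cycle 0 → 1 → 0: weight = 14, length = 2, mean = 14/2 ≈ 7.000
  cycle 0 → 2 → 0: weight = 14, length = 2, mean = 14/2 ≈ 7.000
  cycle 1 → 0 → 1: weight = 14, length = 2, mean = 14/2 ≈ 7.000
Minimum mean = 1.000, attained e.g. along the cycle 1 → 1 with weight 1 and length 1. So λ(A) = 1/1 = 1.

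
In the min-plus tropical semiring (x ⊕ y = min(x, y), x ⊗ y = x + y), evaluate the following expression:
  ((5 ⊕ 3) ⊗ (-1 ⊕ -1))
((5 ⊕ 3) ⊗ (-1 ⊕ -1)) = 2

Expand innermost to outermost. Recall ⊕ takes the minimum of its arguments and ⊗ takes their sum. Working out the expression ((5 ⊕ 3) ⊗ (-1 ⊕ -1)) gives 2.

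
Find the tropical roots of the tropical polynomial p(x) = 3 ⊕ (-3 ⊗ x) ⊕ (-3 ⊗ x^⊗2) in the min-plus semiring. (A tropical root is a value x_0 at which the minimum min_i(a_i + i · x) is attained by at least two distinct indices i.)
Roots: {0, 6}

Each tropical root is a break point of the lower envelope of the lines y = a_i + i · x (there are 3 lines, with slopes 0, 1, ..., 2). Only the lines that attain the minimum somewhere contribute to roots; other lines are dominated. Here the surviving (envelope) indices are i = 2, i = 1, i = 0.
Intersections between consecutive envelope lines give the roots: for adjacent envelope indices i < j the intersection is x = (a_i − a_j) / (j − i). Reading off the sorted break points: {0, 6}.
Verification: at each break x_0, at least two indices attain the minimum of min_i(a_i + i · x_0).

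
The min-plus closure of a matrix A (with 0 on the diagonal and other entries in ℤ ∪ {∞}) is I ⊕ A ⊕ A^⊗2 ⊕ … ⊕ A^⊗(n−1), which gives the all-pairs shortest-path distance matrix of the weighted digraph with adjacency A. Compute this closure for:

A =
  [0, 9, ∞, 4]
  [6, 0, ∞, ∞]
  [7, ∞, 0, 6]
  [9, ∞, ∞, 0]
Closure =
  [0, 9, ∞, 4]
  [6, 0, ∞, 10]
  [7, 16, 0, 6]
  [9, 18, ∞, 0]

This is the Floyd-Warshall all-pairs shortest-path computation. For each intermediate vertex k = 0, 1, …, 3, update dist[i][j] ← min(dist[i][j], dist[i][k] + dist[k][j]). The final matrix gives, for each (i, j), the minimum total weight of any directed path from i to j (possibly empty when i = j).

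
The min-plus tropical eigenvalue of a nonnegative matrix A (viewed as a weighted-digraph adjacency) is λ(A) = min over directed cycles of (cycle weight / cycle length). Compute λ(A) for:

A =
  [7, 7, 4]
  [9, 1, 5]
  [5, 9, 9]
λ(A) = 1

Enumerate directed cycles and compute their means (weight / length). Sample:
  cycle 0 → 0: weight = 7, length = 1, mean = 7/1 ≈ 7.000
  cycle 1 → 1: weight = 1, length = 1, mean = 1/1 ≈ 1.000
  cycle 2 → 2: weight = 9, length = 1, mean = 9/1 ≈ 9.000
  cycle 0 → 1 → 0: weight = 16, length = 2, mean = 16/2 ≈ 8.000
  cycle 0 → 2 → 0: weight = 9, length = 2, mean = 9/2 ≈ 4.500
  cycle 1 → 0 → 1: weight = 16, length = 2, mean = 16/2 ≈ 8.000
Minimum mean = 1.000, attained e.g. along the cycle 1 → 1 with weight 1 and length 1. So λ(A) = 1/1 = 1.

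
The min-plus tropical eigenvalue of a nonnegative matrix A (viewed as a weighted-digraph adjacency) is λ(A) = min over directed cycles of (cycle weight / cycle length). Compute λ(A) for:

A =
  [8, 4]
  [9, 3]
λ(A) = 3

Enumerate directed cycles and compute their means (weight / length). Sample:
  cycle 0 → 0: weight = 8, length = 1, mean = 8/1 ≈ 8.000
  cycle 1 → 1: weight = 3, length = 1, mean = 3/1 ≈ 3.000
  cycle 0 → 1 → 0: weight = 13, length = 2, mean = 13/2 ≈ 6.500
  cycle 1 → 0 → 1: weight = 13, length = 2, mean = 13/2 ≈ 6.500
Minimum mean = 3.000, attained e.g. along the cycle 1 → 1 with weight 3 and length 1. So λ(A) = 3/1 = 3.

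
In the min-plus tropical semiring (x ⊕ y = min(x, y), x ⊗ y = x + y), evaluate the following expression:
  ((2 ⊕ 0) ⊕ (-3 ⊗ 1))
((2 ⊕ 0) ⊕ (-3 ⊗ 1)) = -2

Expand innermost to outermost. Recall ⊕ takes the minimum of its arguments and ⊗ takes their sum. Working out the expression ((2 ⊕ 0) ⊕ (-3 ⊗ 1)) gives -2.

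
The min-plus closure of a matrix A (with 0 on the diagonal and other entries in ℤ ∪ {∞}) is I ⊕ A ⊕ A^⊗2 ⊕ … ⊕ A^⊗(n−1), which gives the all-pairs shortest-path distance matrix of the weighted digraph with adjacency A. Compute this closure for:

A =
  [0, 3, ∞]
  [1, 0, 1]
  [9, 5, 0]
Closure =
  [0, 3, 4]
  [1, 0, 1]
  [6, 5, 0]

This is the Floyd-Warshall all-pairs shortest-path computation. For each intermediate vertex k = 0, 1, …, 2, update dist[i][j] ← min(dist[i][j], dist[i][k] + dist[k][j]). The final matrix gives, for each (i, j), the minimum total weight of any directed path from i to j (possibly empty when i = j).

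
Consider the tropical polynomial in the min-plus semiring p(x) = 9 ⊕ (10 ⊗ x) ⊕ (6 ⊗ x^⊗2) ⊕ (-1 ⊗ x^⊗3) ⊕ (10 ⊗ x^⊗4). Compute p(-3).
p(-3) = -10

A tropical monomial a ⊗ x^⊗i evaluates to a + i · x. Evaluating each term at x = -3:
  Term 0 contributes 9 + 0 · -3 = 9
  Term 1 contributes 10 + 1 · -3 = 7
  Term 2 contributes 6 + 2 · -3 = 0
  Term 3 contributes -1 + 3 · -3 = -10
  Term 4 contributes 10 + 4 · -3 = -2
p(-3) = ⊕ of these = min[9, 7, 0, -10, -2] = -10.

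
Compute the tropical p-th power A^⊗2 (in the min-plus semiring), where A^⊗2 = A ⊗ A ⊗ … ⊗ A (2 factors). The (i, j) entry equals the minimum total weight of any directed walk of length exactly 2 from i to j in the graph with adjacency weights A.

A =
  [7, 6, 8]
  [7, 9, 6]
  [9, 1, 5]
A^⊗2 =
  [13, 9, 12]
  [14, 7, 11]
  [8, 6, 7]

Each entry (A^⊗2)_ij equals the minimum over all length-2 walks i = v_0 → v_1 → … → v_2 = j of Σ_t A[v_t][v_{t+1}]. For example, for (i, j) = (0, 2) we minimise over 3 possible intermediate vertex sequences; the minimum is 12, attained along the walk 0 → 1 → 2.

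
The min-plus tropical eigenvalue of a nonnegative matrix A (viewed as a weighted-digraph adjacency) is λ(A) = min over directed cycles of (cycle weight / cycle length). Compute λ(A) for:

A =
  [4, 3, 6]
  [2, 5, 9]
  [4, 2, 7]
λ(A) = 5/2

Enumerate directed cycles and compute their means (weight / length). Sample:
  cycle 0 → 0: weight = 4, length = 1, mean = 4/1 ≈ 4.000
  cycle 1 → 1: weight = 5, length = 1, mean = 5/1 ≈ 5.000
  cycle 2 → 2: weight = 7, length = 1, mean = 7/1 ≈ 7.000
  cycle 0 → 1 → 0: weight = 5, length = 2, mean = 5/2 ≈ 2.500
  cycle 0 → 2 → 0: weight = 10, length = 2, mean = 10/2 ≈ 5.000
  cycle 1 → 0 → 1: weight = 5, length = 2, mean = 5/2 ≈ 2.500
Minimum mean = 2.500, attained e.g. along the cycle 0 → 1 → 0 with weight 5 and length 2. So λ(A) = 5/2 = 5/2.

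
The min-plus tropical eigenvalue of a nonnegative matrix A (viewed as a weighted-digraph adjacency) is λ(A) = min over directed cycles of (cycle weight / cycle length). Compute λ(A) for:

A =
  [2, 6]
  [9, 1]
λ(A) = 1

Enumerate directed cycles and compute their means (weight / length). Sample:
  cycle 0 → 0: weight = 2, length = 1, mean = 2/1 ≈ 2.000
  cycle 1 → 1: weight = 1, length = 1, mean = 1/1 ≈ 1.000
  cycle 0 → 1 → 0: weight = 15, length = 2, mean = 15/2 ≈ 7.500
  cycle 1 → 0 → 1: weight = 15, length = 2, mean = 15/2 ≈ 7.500
Minimum mean = 1.000, attained e.g. along the cycle 1 → 1 with weight 1 and length 1. So λ(A) = 1/1 = 1.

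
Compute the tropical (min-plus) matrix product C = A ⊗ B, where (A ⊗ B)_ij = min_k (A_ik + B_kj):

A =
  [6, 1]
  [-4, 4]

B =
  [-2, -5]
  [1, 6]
A ⊗ B =
  [2, 1]
  [-6, -9]

Apply the min-plus product entry-by-entry:
  C[0][0] = min over k of (A[0][0] + B[0][0] = 6 + -2 = 4, A[0][1] + B[1][0] = 1 + 1 = 2) = 2 (attained at k = 1)
  C[0][1] = min over k of (A[0][0] + B[0][1] = 6 + -5 = 1, A[0][1] + B[1][1] = 1 + 6 = 7) = 1 (attained at k = 0)
  C[1][0] = min over k of (A[1][0] + B[0][0] = -4 + -2 = -6, A[1][1] + B[1][0] = 4 + 1 = 5) = -6 (attained at k = 0)
  C[1][1] = min over k of (A[1][0] + B[0][1] = -4 + -5 = -9, A[1][1] + B[1][1] = 4 + 6 = 10) = -9 (attained at k = 0)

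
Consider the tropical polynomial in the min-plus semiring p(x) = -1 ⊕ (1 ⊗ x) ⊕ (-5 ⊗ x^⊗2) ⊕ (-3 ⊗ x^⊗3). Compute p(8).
p(8) = -1

A tropical monomial a ⊗ x^⊗i evaluates to a + i · x. Evaluating each term at x = 8:
  Term 0 contributes -1 + 0 · 8 = -1
  Term 1 contributes 1 + 1 · 8 = 9
  Term 2 contributes -5 + 2 · 8 = 11
  Term 3 contributes -3 + 3 · 8 = 21
p(8) = ⊕ of these = min[-1, 9, 11, 21] = -1.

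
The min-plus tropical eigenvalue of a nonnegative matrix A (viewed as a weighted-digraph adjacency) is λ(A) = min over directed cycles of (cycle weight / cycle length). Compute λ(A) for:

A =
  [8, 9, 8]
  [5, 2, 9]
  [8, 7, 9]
λ(A) = 2

Enumerate directed cycles and compute their means (weight / length). Sample:
  cycle 0 → 0: weight = 8, length = 1, mean = 8/1 ≈ 8.000
  cycle 1 → 1: weight = 2, length = 1, mean = 2/1 ≈ 2.000
  cycle 2 → 2: weight = 9, length = 1, mean = 9/1 ≈ 9.000
  cycle 0 → 1 → 0: weight = 14, length = 2, mean = 14/2 ≈ 7.000
  cycle 0 → 2 → 0: weight = 16, length = 2, mean = 16/2 ≈ 8.000
  cycle 1 → 0 → 1: weight = 14, length = 2, mean = 14/2 ≈ 7.000
Minimum mean = 2.000, attained e.g. along the cycle 1 → 1 with weight 2 and length 1. So λ(A) = 2/1 = 2.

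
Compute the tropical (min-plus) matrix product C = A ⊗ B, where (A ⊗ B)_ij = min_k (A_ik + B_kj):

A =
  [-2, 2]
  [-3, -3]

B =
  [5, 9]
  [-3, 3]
A ⊗ B =
  [-1, 5]
  [-6, 0]

Apply the min-plus product entry-by-entry:
  C[0][0] = min over k of (A[0][0] + B[0][0] = -2 + 5 = 3, A[0][1] + B[1][0] = 2 + -3 = -1) = -1 (attained at k = 1)
  C[0][1] = min over k of (A[0][0] + B[0][1] = -2 + 9 = 7, A[0][1] + B[1][1] = 2 + 3 = 5) = 5 (attained at k = 1)
  C[1][0] = min over k of (A[1][0] + B[0][0] = -3 + 5 = 2, A[1][1] + B[1][0] = -3 + -3 = -6) = -6 (attained at k = 1)
  C[1][1] = min over k of (A[1][0] + B[0][1] = -3 + 9 = 6, A[1][1] + B[1][1] = -3 + 3 = 0) = 0 (attained at k = 1)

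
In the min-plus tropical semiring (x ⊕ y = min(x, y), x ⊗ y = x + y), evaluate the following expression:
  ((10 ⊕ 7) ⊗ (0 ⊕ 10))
((10 ⊕ 7) ⊗ (0 ⊕ 10)) = 7

Expand innermost to outermost. Recall ⊕ takes the minimum of its arguments and ⊗ takes their sum. Working out the expression ((10 ⊕ 7) ⊗ (0 ⊕ 10)) gives 7.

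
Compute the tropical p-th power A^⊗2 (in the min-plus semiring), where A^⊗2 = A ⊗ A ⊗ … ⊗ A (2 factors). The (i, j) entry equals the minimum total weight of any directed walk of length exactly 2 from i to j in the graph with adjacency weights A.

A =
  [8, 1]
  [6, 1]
A^⊗2 =
  [7, 2]
  [7, 2]

Each entry (A^⊗2)_ij equals the minimum over all length-2 walks i = v_0 → v_1 → … → v_2 = j of Σ_t A[v_t][v_{t+1}]. For example, for (i, j) = (0, 1) we minimise over 2 possible intermediate vertex sequences; the minimum is 2, attained along the walk 0 → 1 → 1.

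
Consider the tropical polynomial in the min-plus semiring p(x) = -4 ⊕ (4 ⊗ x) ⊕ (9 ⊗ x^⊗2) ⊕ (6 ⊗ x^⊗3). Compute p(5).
p(5) = -4

A tropical monomial a ⊗ x^⊗i evaluates to a + i · x. Evaluating each term at x = 5:
  Term 0 contributes -4 + 0 · 5 = -4
  Term 1 contributes 4 + 1 · 5 = 9
  Term 2 contributes 9 + 2 · 5 = 19
  Term 3 contributes 6 + 3 · 5 = 21
p(5) = ⊕ of these = min[-4, 9, 19, 21] = -4.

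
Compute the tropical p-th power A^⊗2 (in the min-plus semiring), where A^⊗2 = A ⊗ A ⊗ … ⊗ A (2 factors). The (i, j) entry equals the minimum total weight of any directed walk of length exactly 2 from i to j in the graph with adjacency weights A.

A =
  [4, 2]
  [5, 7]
A^⊗2 =
  [7, 6]
  [9, 7]

Each entry (A^⊗2)_ij equals the minimum over all length-2 walks i = v_0 → v_1 → … → v_2 = j of Σ_t A[v_t][v_{t+1}]. For example, for (i, j) = (0, 1) we minimise over 2 possible intermediate vertex sequences; the minimum is 6, attained along the walk 0 → 0 → 1.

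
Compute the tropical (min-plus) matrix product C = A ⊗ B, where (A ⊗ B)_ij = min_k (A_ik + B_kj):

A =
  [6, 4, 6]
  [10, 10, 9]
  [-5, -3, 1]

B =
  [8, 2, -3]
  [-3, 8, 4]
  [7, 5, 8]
A ⊗ B =
  [1, 8, 3]
  [7, 12, 7]
  [-6, -3, -8]

Apply the min-plus product entry-by-entry:
  C[0][0] = min over k of (A[0][0] + B[0][0] = 6 + 8 = 14, A[0][1] + B[1][0] = 4 + -3 = 1, A[0][2] + B[2][0] = 6 + 7 = 13) = 1 (attained at k = 1)
  C[0][1] = min over k of (A[0][0] + B[0][1] = 6 + 2 = 8, A[0][1] + B[1][1] = 4 + 8 = 12, A[0][2] + B[2][1] = 6 + 5 = 11) = 8 (attained at k = 0)
  C[0][2] = min over k of (A[0][0] + B[0][2] = 6 + -3 = 3, A[0][1] + B[1][2] = 4 + 4 = 8, A[0][2] + B[2][2] = 6 + 8 = 14) = 3 (attained at k = 0)
  C[1][0] = min over k of (A[1][0] + B[0][0] = 10 + 8 = 18, A[1][1] + B[1][0] = 10 + -3 = 7, A[1][2] + B[2][0] = 9 + 7 = 16) = 7 (attained at k = 1)
  C[1][1] = min over k of (A[1][0] + B[0][1] = 10 + 2 = 12, A[1][1] + B[1][1] = 10 + 8 = 18, A[1][2] + B[2][1] = 9 + 5 = 14) = 12 (attained at k = 0)
  C[1][2] = min over k of (A[1][0] + B[0][2] = 10 + -3 = 7, A[1][1] + B[1][2] = 10 + 4 = 14, A[1][2] + B[2][2] = 9 + 8 = 17) = 7 (attained at k = 0)
  C[2][0] = min over k of (A[2][0] + B[0][0] = -5 + 8 = 3, A[2][1] + B[1][0] = -3 + -3 = -6, A[2][2] + B[2][0] = 1 + 7 = 8) = -6 (attained at k = 1)
  C[2][1] = min over k of (A[2][0] + B[0][1] = -5 + 2 = -3, A[2][1] + B[1][1] = -3 + 8 = 5, A[2][2] + B[2][1] = 1 + 5 = 6) = -3 (attained at k = 0)
  C[2][2] = min over k of (A[2][0] + B[0][2] = -5 + -3 = -8, A[2][1] + B[1][2] = -3 + 4 = 1, A[2][2] + B[2][2] = 1 + 8 = 9) = -8 (attained at k = 0)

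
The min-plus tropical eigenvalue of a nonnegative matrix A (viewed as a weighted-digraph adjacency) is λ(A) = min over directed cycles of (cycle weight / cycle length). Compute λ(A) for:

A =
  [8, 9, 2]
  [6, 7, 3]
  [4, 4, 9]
λ(A) = 3

Enumerate directed cycles and compute their means (weight / length). Sample:
  cycle 0 → 0: weight = 8, length = 1, mean = 8/1 ≈ 8.000
  cycle 1 → 1: weight = 7, length = 1, mean = 7/1 ≈ 7.000
  cycle 2 → 2: weight = 9, length = 1, mean = 9/1 ≈ 9.000
  cycle 0 → 1 → 0: weight = 15, length = 2, mean = 15/2 ≈ 7.500
  cycle 0 → 2 → 0: weight = 6, length = 2, mean = 6/2 ≈ 3.000
  cycle 1 → 0 → 1: weight = 15, length = 2, mean = 15/2 ≈ 7.500
Minimum mean = 3.000, attained e.g. along the cycle 0 → 2 → 0 with weight 6 and length 2. So λ(A) = 6/2 = 3.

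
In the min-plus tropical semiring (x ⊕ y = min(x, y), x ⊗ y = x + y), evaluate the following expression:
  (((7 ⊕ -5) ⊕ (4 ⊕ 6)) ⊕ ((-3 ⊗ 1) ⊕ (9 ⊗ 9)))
(((7 ⊕ -5) ⊕ (4 ⊕ 6)) ⊕ ((-3 ⊗ 1) ⊕ (9 ⊗ 9))) = -5

Expand innermost to outermost. Recall ⊕ takes the minimum of its arguments and ⊗ takes their sum. Working out the expression (((7 ⊕ -5) ⊕ (4 ⊕ 6)) ⊕ ((-3 ⊗ 1) ⊕ (9 ⊗ 9))) gives -5.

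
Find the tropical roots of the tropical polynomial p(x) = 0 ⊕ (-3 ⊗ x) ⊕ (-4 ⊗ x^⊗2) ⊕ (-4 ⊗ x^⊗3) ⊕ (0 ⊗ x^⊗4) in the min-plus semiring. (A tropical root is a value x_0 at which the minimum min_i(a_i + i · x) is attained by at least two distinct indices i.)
Roots: {-4, 0, 1, 3}

Each tropical root is a break point of the lower envelope of the lines y = a_i + i · x (there are 5 lines, with slopes 0, 1, ..., 4). Only the lines that attain the minimum somewhere contribute to roots; other lines are dominated. Here the surviving (envelope) indices are i = 4, i = 3, i = 2, i = 1, i = 0.
Intersections between consecutive envelope lines give the roots: for adjacent envelope indices i < j the intersection is x = (a_i − a_j) / (j − i). Reading off the sorted break points: {-4, 0, 1, 3}.
Verification: at each break x_0, at least two indices attain the minimum of min_i(a_i + i · x_0).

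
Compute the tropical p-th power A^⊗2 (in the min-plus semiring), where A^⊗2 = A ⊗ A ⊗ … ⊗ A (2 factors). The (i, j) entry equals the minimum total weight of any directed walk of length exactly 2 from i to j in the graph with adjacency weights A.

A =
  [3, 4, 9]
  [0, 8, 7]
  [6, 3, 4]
A^⊗2 =
  [4, 7, 11]
  [3, 4, 9]
  [3, 7, 8]

Each entry (A^⊗2)_ij equals the minimum over all length-2 walks i = v_0 → v_1 → … → v_2 = j of Σ_t A[v_t][v_{t+1}]. For example, for (i, j) = (0, 2) we minimise over 3 possible intermediate vertex sequences; the minimum is 11, attained along the walk 0 → 1 → 2.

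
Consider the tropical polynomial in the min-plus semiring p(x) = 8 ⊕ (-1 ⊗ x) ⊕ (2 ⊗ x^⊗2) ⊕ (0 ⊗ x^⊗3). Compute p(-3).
p(-3) = -9

A tropical monomial a ⊗ x^⊗i evaluates to a + i · x. Evaluating each term at x = -3:
  Term 0 contributes 8 + 0 · -3 = 8
  Term 1 contributes -1 + 1 · -3 = -4
  Term 2 contributes 2 + 2 · -3 = -4
  Term 3 contributes 0 + 3 · -3 = -9
p(-3) = ⊕ of these = min[8, -4, -4, -9] = -9.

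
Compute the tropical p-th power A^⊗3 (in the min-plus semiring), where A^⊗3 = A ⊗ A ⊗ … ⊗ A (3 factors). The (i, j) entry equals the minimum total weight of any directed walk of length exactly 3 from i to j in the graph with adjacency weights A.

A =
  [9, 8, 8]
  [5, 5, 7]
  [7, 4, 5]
A^⊗3 =
  [17, 17, 18]
  [15, 15, 17]
  [14, 14, 15]

Each entry (A^⊗3)_ij equals the minimum over all length-3 walks i = v_0 → v_1 → … → v_3 = j of Σ_t A[v_t][v_{t+1}]. For example, for (i, j) = (0, 2) we minimise over 9 possible intermediate vertex sequences; the minimum is 18, attained along the walk 0 → 2 → 2 → 2.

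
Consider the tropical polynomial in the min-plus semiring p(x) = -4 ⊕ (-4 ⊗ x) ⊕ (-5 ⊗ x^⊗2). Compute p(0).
p(0) = -5

A tropical monomial a ⊗ x^⊗i evaluates to a + i · x. Evaluating each term at x = 0:
  Term 0 contributes -4 + 0 · 0 = -4
  Term 1 contributes -4 + 1 · 0 = -4
  Term 2 contributes -5 + 2 · 0 = -5
p(0) = ⊕ of these = min[-4, -4, -5] = -5.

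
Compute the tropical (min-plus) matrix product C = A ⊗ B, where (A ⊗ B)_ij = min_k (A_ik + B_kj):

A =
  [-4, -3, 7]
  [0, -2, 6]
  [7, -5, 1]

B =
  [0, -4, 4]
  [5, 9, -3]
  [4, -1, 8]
A ⊗ B =
  [-4, -8, -6]
  [0, -4, -5]
  [0, 0, -8]

Apply the min-plus product entry-by-entry:
  C[0][0] = min over k of (A[0][0] + B[0][0] = -4 + 0 = -4, A[0][1] + B[1][0] = -3 + 5 = 2, A[0][2] + B[2][0] = 7 + 4 = 11) = -4 (attained at k = 0)
  C[0][1] = min over k of (A[0][0] + B[0][1] = -4 + -4 = -8, A[0][1] + B[1][1] = -3 + 9 = 6, A[0][2] + B[2][1] = 7 + -1 = 6) = -8 (attained at k = 0)
  C[0][2] = min over k of (A[0][0] + B[0][2] = -4 + 4 = 0, A[0][1] + B[1][2] = -3 + -3 = -6, A[0][2] + B[2][2] = 7 + 8 = 15) = -6 (attained at k = 1)
  C[1][0] = min over k of (A[1][0] + B[0][0] = 0 + 0 = 0, A[1][1] + B[1][0] = -2 + 5 = 3, A[1][2] + B[2][0] = 6 + 4 = 10) = 0 (attained at k = 0)
  C[1][1] = min over k of (A[1][0] + B[0][1] = 0 + -4 = -4, A[1][1] + B[1][1] = -2 + 9 = 7, A[1][2] + B[2][1] = 6 + -1 = 5) = -4 (attained at k = 0)
  C[1][2] = min over k of (A[1][0] + B[0][2] = 0 + 4 = 4, A[1][1] + B[1][2] = -2 + -3 = -5, A[1][2] + B[2][2] = 6 + 8 = 14) = -5 (attained at k = 1)
  C[2][0] = min over k of (A[2][0] + B[0][0] = 7 + 0 = 7, A[2][1] + B[1][0] = -5 + 5 = 0, A[2][2] + B[2][0] = 1 + 4 = 5) = 0 (attained at k = 1)
  C[2][1] = min over k of (A[2][0] + B[0][1] = 7 + -4 = 3, A[2][1] + B[1][1] = -5 + 9 = 4, A[2][2] + B[2][1] = 1 + -1 = 0) = 0 (attained at k = 2)
  C[2][2] = min over k of (A[2][0] + B[0][2] = 7 + 4 = 11, A[2][1] + B[1][2] = -5 + -3 = -8, A[2][2] + B[2][2] = 1 + 8 = 9) = -8 (attained at k = 1)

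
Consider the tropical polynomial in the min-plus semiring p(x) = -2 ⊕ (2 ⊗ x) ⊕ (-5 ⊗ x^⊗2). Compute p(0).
p(0) = -5

A tropical monomial a ⊗ x^⊗i evaluates to a + i · x. Evaluating each term at x = 0:
  Term 0 contributes -2 + 0 · 0 = -2
  Term 1 contributes 2 + 1 · 0 = 2
  Term 2 contributes -5 + 2 · 0 = -5
p(0) = ⊕ of these = min[-2, 2, -5] = -5.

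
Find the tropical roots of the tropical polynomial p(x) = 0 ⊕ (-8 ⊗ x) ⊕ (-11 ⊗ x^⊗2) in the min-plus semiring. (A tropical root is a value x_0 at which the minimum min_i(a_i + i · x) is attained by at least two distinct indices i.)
Roots: {3, 8}

Each tropical root is a break point of the lower envelope of the lines y = a_i + i · x (there are 3 lines, with slopes 0, 1, ..., 2). Only the lines that attain the minimum somewhere contribute to roots; other lines are dominated. Here the surviving (envelope) indices are i = 2, i = 1, i = 0.
Intersections between consecutive envelope lines give the roots: for adjacent envelope indices i < j the intersection is x = (a_i − a_j) / (j − i). Reading off the sorted break points: {3, 8}.
Verification: at each break x_0, at least two indices attain the minimum of min_i(a_i + i · x_0).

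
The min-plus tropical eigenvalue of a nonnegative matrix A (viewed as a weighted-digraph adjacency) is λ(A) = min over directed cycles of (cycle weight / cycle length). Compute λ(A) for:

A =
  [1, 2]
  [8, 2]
λ(A) = 1

Enumerate directed cycles and compute their means (weight / length). Sample:
  cycle 0 → 0: weight = 1, length = 1, mean = 1/1 ≈ 1.000
  cycle 1 → 1: weight = 2, length = 1, mean = 2/1 ≈ 2.000
  cycle 0 → 1 → 0: weight = 10, length = 2, mean = 10/2 ≈ 5.000
  cycle 1 → 0 → 1: weight = 10, length = 2, mean = 10/2 ≈ 5.000
Minimum mean = 1.000, attained e.g. along the cycle 0 → 0 with weight 1 and length 1. So λ(A) = 1/1 = 1.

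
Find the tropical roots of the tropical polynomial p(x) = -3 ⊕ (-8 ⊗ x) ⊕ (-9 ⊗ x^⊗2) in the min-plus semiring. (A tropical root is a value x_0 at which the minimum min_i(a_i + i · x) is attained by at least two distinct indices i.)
Roots: {1, 5}

Each tropical root is a break point of the lower envelope of the lines y = a_i + i · x (there are 3 lines, with slopes 0, 1, ..., 2). Only the lines that attain the minimum somewhere contribute to roots; other lines are dominated. Here the surviving (envelope) indices are i = 2, i = 1, i = 0.
Intersections between consecutive envelope lines give the roots: for adjacent envelope indices i < j the intersection is x = (a_i − a_j) / (j − i). Reading off the sorted break points: {1, 5}.
Verification: at each break x_0, at least two indices attain the minimum of min_i(a_i + i · x_0).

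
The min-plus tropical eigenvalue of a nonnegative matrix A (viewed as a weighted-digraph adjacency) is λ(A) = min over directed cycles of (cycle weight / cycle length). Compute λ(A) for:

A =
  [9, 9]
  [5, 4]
λ(A) = 4

Enumerate directed cycles and compute their means (weight / length). Sample:
  cycle 0 → 0: weight = 9, length = 1, mean = 9/1 ≈ 9.000
  cycle 1 → 1: weight = 4, length = 1, mean = 4/1 ≈ 4.000
  cycle 0 → 1 → 0: weight = 14, length = 2, mean = 14/2 ≈ 7.000
  cycle 1 → 0 → 1: weight = 14, length = 2, mean = 14/2 ≈ 7.000
Minimum mean = 4.000, attained e.g. along the cycle 1 → 1 with weight 4 and length 1. So λ(A) = 4/1 = 4.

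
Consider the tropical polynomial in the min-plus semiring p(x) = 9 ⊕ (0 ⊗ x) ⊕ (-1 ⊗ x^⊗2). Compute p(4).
p(4) = 4

A tropical monomial a ⊗ x^⊗i evaluates to a + i · x. Evaluating each term at x = 4:
  Term 0 contributes 9 + 0 · 4 = 9
  Term 1 contributes 0 + 1 · 4 = 4
  Term 2 contributes -1 + 2 · 4 = 7
p(4) = ⊕ of these = min[9, 4, 7] = 4.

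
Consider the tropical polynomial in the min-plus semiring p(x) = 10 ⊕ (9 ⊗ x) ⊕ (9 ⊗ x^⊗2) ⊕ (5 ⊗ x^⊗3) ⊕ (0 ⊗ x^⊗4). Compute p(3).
p(3) = 10

A tropical monomial a ⊗ x^⊗i evaluates to a + i · x. Evaluating each term at x = 3:
  Term 0 contributes 10 + 0 · 3 = 10
  Term 1 contributes 9 + 1 · 3 = 12
  Term 2 contributes 9 + 2 · 3 = 15
  Term 3 contributes 5 + 3 · 3 = 14
  Term 4 contributes 0 + 4 · 3 = 12
p(3) = ⊕ of these = min[10, 12, 15, 14, 12] = 10.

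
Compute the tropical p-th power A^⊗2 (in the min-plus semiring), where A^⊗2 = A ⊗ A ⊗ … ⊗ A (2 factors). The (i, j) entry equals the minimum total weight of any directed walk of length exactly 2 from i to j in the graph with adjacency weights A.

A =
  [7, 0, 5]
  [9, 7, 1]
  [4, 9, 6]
A^⊗2 =
  [9, 7, 1]
  [5, 9, 7]
  [10, 4, 9]

Each entry (A^⊗2)_ij equals the minimum over all length-2 walks i = v_0 → v_1 → … → v_2 = j of Σ_t A[v_t][v_{t+1}]. For example, for (i, j) = (0, 2) we minimise over 3 possible intermediate vertex sequences; the minimum is 1, attained along the walk 0 → 1 → 2.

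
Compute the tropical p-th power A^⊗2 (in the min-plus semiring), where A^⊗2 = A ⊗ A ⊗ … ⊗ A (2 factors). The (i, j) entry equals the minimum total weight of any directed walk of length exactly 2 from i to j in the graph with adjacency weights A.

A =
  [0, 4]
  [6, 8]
A^⊗2 =
  [0, 4]
  [6, 10]

Each entry (A^⊗2)_ij equals the minimum over all length-2 walks i = v_0 → v_1 → … → v_2 = j of Σ_t A[v_t][v_{t+1}]. For example, for (i, j) = (0, 1) we minimise over 2 possible intermediate vertex sequences; the minimum is 4, attained along the walk 0 → 0 → 1.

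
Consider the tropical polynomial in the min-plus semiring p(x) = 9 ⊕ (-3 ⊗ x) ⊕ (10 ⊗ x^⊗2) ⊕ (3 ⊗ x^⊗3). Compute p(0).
p(0) = -3

A tropical monomial a ⊗ x^⊗i evaluates to a + i · x. Evaluating each term at x = 0:
  Term 0 contributes 9 + 0 · 0 = 9
  Term 1 contributes -3 + 1 · 0 = -3
  Term 2 contributes 10 + 2 · 0 = 10
  Term 3 contributes 3 + 3 · 0 = 3
p(0) = ⊕ of these = min[9, -3, 10, 3] = -3.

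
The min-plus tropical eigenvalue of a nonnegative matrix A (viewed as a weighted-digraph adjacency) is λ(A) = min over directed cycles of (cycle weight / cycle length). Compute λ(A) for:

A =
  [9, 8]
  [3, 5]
λ(A) = 5

Enumerate directed cycles and compute their means (weight / length). Sample:
  cycle 0 → 0: weight = 9, length = 1, mean = 9/1 ≈ 9.000
  cycle 1 → 1: weight = 5, length = 1, mean = 5/1 ≈ 5.000
  cycle 0 → 1 → 0: weight = 11, length = 2, mean = 11/2 ≈ 5.500
  cycle 1 → 0 → 1: weight = 11, length = 2, mean = 11/2 ≈ 5.500
Minimum mean = 5.000, attained e.g. along the cycle 1 → 1 with weight 5 and length 1. So λ(A) = 5/1 = 5.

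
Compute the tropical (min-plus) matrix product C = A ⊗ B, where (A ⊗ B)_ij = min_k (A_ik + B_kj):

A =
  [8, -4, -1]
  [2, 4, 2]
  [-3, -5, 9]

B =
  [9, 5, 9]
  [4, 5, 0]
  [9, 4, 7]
A ⊗ B =
  [0, 1, -4]
  [8, 6, 4]
  [-1, 0, -5]

Apply the min-plus product entry-by-entry:
  C[0][0] = min over k of (A[0][0] + B[0][0] = 8 + 9 = 17, A[0][1] + B[1][0] = -4 + 4 = 0, A[0][2] + B[2][0] = -1 + 9 = 8) = 0 (attained at k = 1)
  C[0][1] = min over k of (A[0][0] + B[0][1] = 8 + 5 = 13, A[0][1] + B[1][1] = -4 + 5 = 1, A[0][2] + B[2][1] = -1 + 4 = 3) = 1 (attained at k = 1)
  C[0][2] = min over k of (A[0][0] + B[0][2] = 8 + 9 = 17, A[0][1] + B[1][2] = -4 + 0 = -4, A[0][2] + B[2][2] = -1 + 7 = 6) = -4 (attained at k = 1)
  C[1][0] = min over k of (A[1][0] + B[0][0] = 2 + 9 = 11, A[1][1] + B[1][0] = 4 + 4 = 8, A[1][2] + B[2][0] = 2 + 9 = 11) = 8 (attained at k = 1)
  C[1][1] = min over k of (A[1][0] + B[0][1] = 2 + 5 = 7, A[1][1] + B[1][1] = 4 + 5 = 9, A[1][2] + B[2][1] = 2 + 4 = 6) = 6 (attained at k = 2)
  C[1][2] = min over k of (A[1][0] + B[0][2] = 2 + 9 = 11, A[1][1] + B[1][2] = 4 + 0 = 4, A[1][2] + B[2][2] = 2 + 7 = 9) = 4 (attained at k = 1)
  C[2][0] = min over k of (A[2][0] + B[0][0] = -3 + 9 = 6, A[2][1] + B[1][0] = -5 + 4 = -1, A[2][2] + B[2][0] = 9 + 9 = 18) = -1 (attained at k = 1)
  C[2][1] = min over k of (A[2][0] + B[0][1] = -3 + 5 = 2, A[2][1] + B[1][1] = -5 + 5 = 0, A[2][2] + B[2][1] = 9 + 4 = 13) = 0 (attained at k = 1)
  C[2][2] = min over k of (A[2][0] + B[0][2] = -3 + 9 = 6, A[2][1] + B[1][2] = -5 + 0 = -5, A[2][2] + B[2][2] = 9 + 7 = 16) = -5 (attained at k = 1)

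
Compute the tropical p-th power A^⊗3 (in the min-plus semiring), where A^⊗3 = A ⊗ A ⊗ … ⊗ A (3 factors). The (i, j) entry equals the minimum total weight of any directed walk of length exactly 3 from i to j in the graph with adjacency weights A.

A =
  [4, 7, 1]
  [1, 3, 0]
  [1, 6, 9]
A^⊗3 =
  [6, 9, 3]
  [3, 8, 2]
  [3, 8, 6]

Each entry (A^⊗3)_ij equals the minimum over all length-3 walks i = v_0 → v_1 → … → v_3 = j of Σ_t A[v_t][v_{t+1}]. For example, for (i, j) = (0, 2) we minimise over 9 possible intermediate vertex sequences; the minimum is 3, attained along the walk 0 → 2 → 0 → 2.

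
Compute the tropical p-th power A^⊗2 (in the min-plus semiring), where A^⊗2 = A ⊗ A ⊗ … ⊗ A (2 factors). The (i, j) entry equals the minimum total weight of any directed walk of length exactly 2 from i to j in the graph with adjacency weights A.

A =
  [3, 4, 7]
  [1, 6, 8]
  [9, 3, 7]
A^⊗2 =
  [5, 7, 10]
  [4, 5, 8]
  [4, 9, 11]

Each entry (A^⊗2)_ij equals the minimum over all length-2 walks i = v_0 → v_1 → … → v_2 = j of Σ_t A[v_t][v_{t+1}]. For example, for (i, j) = (0, 2) we minimise over 3 possible intermediate vertex sequences; the minimum is 10, attained along the walk 0 → 0 → 2.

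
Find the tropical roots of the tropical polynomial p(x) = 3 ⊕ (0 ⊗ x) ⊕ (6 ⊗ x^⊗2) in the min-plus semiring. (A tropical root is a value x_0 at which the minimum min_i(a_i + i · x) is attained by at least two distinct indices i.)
Roots: {-6, 3}

Each tropical root is a break point of the lower envelope of the lines y = a_i + i · x (there are 3 lines, with slopes 0, 1, ..., 2). Only the lines that attain the minimum somewhere contribute to roots; other lines are dominated. Here the surviving (envelope) indices are i = 2, i = 1, i = 0.
Intersections between consecutive envelope lines give the roots: for adjacent envelope indices i < j the intersection is x = (a_i − a_j) / (j − i). Reading off the sorted break points: {-6, 3}.
Verification: at each break x_0, at least two indices attain the minimum of min_i(a_i + i · x_0).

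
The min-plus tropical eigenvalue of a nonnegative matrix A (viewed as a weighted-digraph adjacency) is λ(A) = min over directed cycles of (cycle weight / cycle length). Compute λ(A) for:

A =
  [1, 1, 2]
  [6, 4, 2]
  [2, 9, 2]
λ(A) = 1

Enumerate directed cycles and compute their means (weight / length). Sample:
  cycle 0 → 0: weight = 1, length = 1, mean = 1/1 ≈ 1.000
  cycle 1 → 1: weight = 4, length = 1, mean = 4/1 ≈ 4.000
  cycle 2 → 2: weight = 2, length = 1, mean = 2/1 ≈ 2.000
  cycle 0 → 1 → 0: weight = 7, length = 2, mean = 7/2 ≈ 3.500
  cycle 0 → 2 → 0: weight = 4, length = 2, mean = 4/2 ≈ 2.000
  cycle 1 → 0 → 1: weight = 7, length = 2, mean = 7/2 ≈ 3.500
Minimum mean = 1.000, attained e.g. along the cycle 0 → 0 with weight 1 and length 1. So λ(A) = 1/1 = 1.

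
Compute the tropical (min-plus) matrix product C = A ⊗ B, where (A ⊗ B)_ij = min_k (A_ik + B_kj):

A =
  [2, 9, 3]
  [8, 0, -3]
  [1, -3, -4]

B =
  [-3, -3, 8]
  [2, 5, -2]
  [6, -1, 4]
A ⊗ B =
  [-1, -1, 7]
  [2, -4, -2]
  [-2, -5, -5]

Apply the min-plus product entry-by-entry:
  C[0][0] = min over k of (A[0][0] + B[0][0] = 2 + -3 = -1, A[0][1] + B[1][0] = 9 + 2 = 11, A[0][2] + B[2][0] = 3 + 6 = 9) = -1 (attained at k = 0)
  C[0][1] = min over k of (A[0][0] + B[0][1] = 2 + -3 = -1, A[0][1] + B[1][1] = 9 + 5 = 14, A[0][2] + B[2][1] = 3 + -1 = 2) = -1 (attained at k = 0)
  C[0][2] = min over k of (A[0][0] + B[0][2] = 2 + 8 = 10, A[0][1] + B[1][2] = 9 + -2 = 7, A[0][2] + B[2][2] = 3 + 4 = 7) = 7 (attained at k = 1)
  C[1][0] = min over k of (A[1][0] + B[0][0] = 8 + -3 = 5, A[1][1] + B[1][0] = 0 + 2 = 2, A[1][2] + B[2][0] = -3 + 6 = 3) = 2 (attained at k = 1)
  C[1][1] = min over k of (A[1][0] + B[0][1] = 8 + -3 = 5, A[1][1] + B[1][1] = 0 + 5 = 5, A[1][2] + B[2][1] = -3 + -1 = -4) = -4 (attained at k = 2)
  C[1][2] = min over k of (A[1][0] + B[0][2] = 8 + 8 = 16, A[1][1] + B[1][2] = 0 + -2 = -2, A[1][2] + B[2][2] = -3 + 4 = 1) = -2 (attained at k = 1)
  C[2][0] = min over k of (A[2][0] + B[0][0] = 1 + -3 = -2, A[2][1] + B[1][0] = -3 + 2 = -1, A[2][2] + B[2][0] = -4 + 6 = 2) = -2 (attained at k = 0)
  C[2][1] = min over k of (A[2][0] + B[0][1] = 1 + -3 = -2, A[2][1] + B[1][1] = -3 + 5 = 2, A[2][2] + B[2][1] = -4 + -1 = -5) = -5 (attained at k = 2)
  C[2][2] = min over k of (A[2][0] + B[0][2] = 1 + 8 = 9, A[2][1] + B[1][2] = -3 + -2 = -5, A[2][2] + B[2][2] = -4 + 4 = 0) = -5 (attained at k = 1)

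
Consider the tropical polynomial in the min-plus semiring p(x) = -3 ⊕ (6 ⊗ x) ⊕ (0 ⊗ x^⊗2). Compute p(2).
p(2) = -3

A tropical monomial a ⊗ x^⊗i evaluates to a + i · x. Evaluating each term at x = 2:
  Term 0 contributes -3 + 0 · 2 = -3
  Term 1 contributes 6 + 1 · 2 = 8
  Term 2 contributes 0 + 2 · 2 = 4
p(2) = ⊕ of these = min[-3, 8, 4] = -3.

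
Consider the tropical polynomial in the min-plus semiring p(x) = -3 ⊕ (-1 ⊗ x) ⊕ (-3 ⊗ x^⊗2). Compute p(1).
p(1) = -3

A tropical monomial a ⊗ x^⊗i evaluates to a + i · x. Evaluating each term at x = 1:
  Term 0 contributes -3 + 0 · 1 = -3
  Term 1 contributes -1 + 1 · 1 = 0
  Term 2 contributes -3 + 2 · 1 = -1
p(1) = ⊕ of these = min[-3, 0, -1] = -3.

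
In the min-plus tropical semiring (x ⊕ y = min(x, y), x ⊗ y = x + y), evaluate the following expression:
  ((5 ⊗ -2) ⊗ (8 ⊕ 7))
((5 ⊗ -2) ⊗ (8 ⊕ 7)) = 10

Expand innermost to outermost. Recall ⊕ takes the minimum of its arguments and ⊗ takes their sum. Working out the expression ((5 ⊗ -2) ⊗ (8 ⊕ 7)) gives 10.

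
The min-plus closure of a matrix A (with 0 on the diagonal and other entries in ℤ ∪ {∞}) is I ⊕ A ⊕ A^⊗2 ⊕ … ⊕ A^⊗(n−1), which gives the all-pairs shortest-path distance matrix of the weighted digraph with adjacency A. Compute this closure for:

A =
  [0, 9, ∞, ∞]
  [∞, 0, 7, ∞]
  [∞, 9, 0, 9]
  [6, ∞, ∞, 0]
Closure =
  [0, 9, 16, 25]
  [22, 0, 7, 16]
  [15, 9, 0, 9]
  [6, 15, 22, 0]

This is the Floyd-Warshall all-pairs shortest-path computation. For each intermediate vertex k = 0, 1, …, 3, update dist[i][j] ← min(dist[i][j], dist[i][k] + dist[k][j]). The final matrix gives, for each (i, j), the minimum total weight of any directed path from i to j (possibly empty when i = j).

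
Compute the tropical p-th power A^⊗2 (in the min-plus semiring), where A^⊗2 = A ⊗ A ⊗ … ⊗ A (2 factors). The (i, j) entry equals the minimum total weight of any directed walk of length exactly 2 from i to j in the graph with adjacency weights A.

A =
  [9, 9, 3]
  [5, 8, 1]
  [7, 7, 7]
A^⊗2 =
  [10, 10, 10]
  [8, 8, 8]
  [12, 14, 8]

Each entry (A^⊗2)_ij equals the minimum over all length-2 walks i = v_0 → v_1 → … → v_2 = j of Σ_t A[v_t][v_{t+1}]. For example, for (i, j) = (0, 2) we minimise over 3 possible intermediate vertex sequences; the minimum is 10, attained along the walk 0 → 1 → 2.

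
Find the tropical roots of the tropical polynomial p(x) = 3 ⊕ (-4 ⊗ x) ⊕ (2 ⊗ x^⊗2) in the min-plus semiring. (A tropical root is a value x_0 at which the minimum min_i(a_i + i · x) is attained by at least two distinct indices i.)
Roots: {-6, 7}

Each tropical root is a break point of the lower envelope of the lines y = a_i + i · x (there are 3 lines, with slopes 0, 1, ..., 2). Only the lines that attain the minimum somewhere contribute to roots; other lines are dominated. Here the surviving (envelope) indices are i = 2, i = 1, i = 0.
Intersections between consecutive envelope lines give the roots: for adjacent envelope indices i < j the intersection is x = (a_i − a_j) / (j − i). Reading off the sorted break points: {-6, 7}.
Verification: at each break x_0, at least two indices attain the minimum of min_i(a_i + i · x_0).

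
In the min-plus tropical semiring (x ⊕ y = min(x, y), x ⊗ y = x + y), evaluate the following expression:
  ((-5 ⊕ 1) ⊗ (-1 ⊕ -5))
((-5 ⊕ 1) ⊗ (-1 ⊕ -5)) = -10

Expand innermost to outermost. Recall ⊕ takes the minimum of its arguments and ⊗ takes their sum. Working out the expression ((-5 ⊕ 1) ⊗ (-1 ⊕ -5)) gives -10.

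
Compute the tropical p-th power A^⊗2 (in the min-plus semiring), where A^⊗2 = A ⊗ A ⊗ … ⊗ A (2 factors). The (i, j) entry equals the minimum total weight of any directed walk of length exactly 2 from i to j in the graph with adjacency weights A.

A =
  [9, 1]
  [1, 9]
A^⊗2 =
  [2, 10]
  [10, 2]

Each entry (A^⊗2)_ij equals the minimum over all length-2 walks i = v_0 → v_1 → … → v_2 = j of Σ_t A[v_t][v_{t+1}]. For example, for (i, j) = (0, 1) we minimise over 2 possible intermediate vertex sequences; the minimum is 10, attained along the walk 0 → 0 → 1.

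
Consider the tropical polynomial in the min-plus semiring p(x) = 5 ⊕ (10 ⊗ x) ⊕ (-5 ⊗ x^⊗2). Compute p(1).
p(1) = -3

A tropical monomial a ⊗ x^⊗i evaluates to a + i · x. Evaluating each term at x = 1:
  Term 0 contributes 5 + 0 · 1 = 5
  Term 1 contributes 10 + 1 · 1 = 11
  Term 2 contributes -5 + 2 · 1 = -3
p(1) = ⊕ of these = min[5, 11, -3] = -3.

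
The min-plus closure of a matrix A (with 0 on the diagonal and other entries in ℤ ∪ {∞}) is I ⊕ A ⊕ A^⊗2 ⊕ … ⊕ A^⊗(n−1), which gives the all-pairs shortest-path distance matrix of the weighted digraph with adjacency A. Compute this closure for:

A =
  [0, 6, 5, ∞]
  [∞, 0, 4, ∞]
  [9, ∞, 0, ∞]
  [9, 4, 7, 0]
Closure =
  [0, 6, 5, ∞]
  [13, 0, 4, ∞]
  [9, 15, 0, ∞]
  [9, 4, 7, 0]

This is the Floyd-Warshall all-pairs shortest-path computation. For each intermediate vertex k = 0, 1, …, 3, update dist[i][j] ← min(dist[i][j], dist[i][k] + dist[k][j]). The final matrix gives, for each (i, j), the minimum total weight of any directed path from i to j (possibly empty when i = j).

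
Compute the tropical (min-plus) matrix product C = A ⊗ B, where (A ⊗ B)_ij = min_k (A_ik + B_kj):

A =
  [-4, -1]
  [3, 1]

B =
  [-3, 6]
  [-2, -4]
A ⊗ B =
  [-7, -5]
  [-1, -3]

Apply the min-plus product entry-by-entry:
  C[0][0] = min over k of (A[0][0] + B[0][0] = -4 + -3 = -7, A[0][1] + B[1][0] = -1 + -2 = -3) = -7 (attained at k = 0)
  C[0][1] = min over k of (A[0][0] + B[0][1] = -4 + 6 = 2, A[0][1] + B[1][1] = -1 + -4 = -5) = -5 (attained at k = 1)
  C[1][0] = min over k of (A[1][0] + B[0][0] = 3 + -3 = 0, A[1][1] + B[1][0] = 1 + -2 = -1) = -1 (attained at k = 1)
  C[1][1] = min over k of (A[1][0] + B[0][1] = 3 + 6 = 9, A[1][1] + B[1][1] = 1 + -4 = -3) = -3 (attained at k = 1)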